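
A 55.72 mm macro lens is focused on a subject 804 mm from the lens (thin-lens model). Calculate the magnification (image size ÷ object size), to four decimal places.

Thin lens: 1/f = 1/dₒ + 1/dᵢ → 1/dᵢ = 1/55.72 − 1/804 = 0.0167031 mm⁻¹, so dᵢ ≈ 59.8691 mm.
Magnification m = dᵢ/dₒ = 59.8691/804 ≈ 0.07446.

0.0745×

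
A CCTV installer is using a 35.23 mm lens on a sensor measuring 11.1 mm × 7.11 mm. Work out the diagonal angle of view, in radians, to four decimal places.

Sensor diagonal = √(11.1² + 7.11²) = √173.7621 ≈ 13.1819 mm.
Angle of view α = 2·arctan(d/2f) with d = 13.1819 mm and f = 35.23 mm.
d/2f = 0.18708; arctan(0.18708) ≈ 0.1849 rad, so α ≈ 0.3699 rad.

0.3699 rad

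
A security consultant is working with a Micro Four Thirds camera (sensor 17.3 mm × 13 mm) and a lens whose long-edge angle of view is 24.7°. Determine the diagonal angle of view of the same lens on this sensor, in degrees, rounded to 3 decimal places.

30.633°

From the long-edge AOV: f = 17.3 / (2·tan(12.35°)) = 17.3 / 0.43790 ≈ 39.5068 mm.
Sensor diagonal = √(17.3² + 13²) = √468.2900 ≈ 21.6400 mm.
Diagonal AOV = 2·arctan(21.6400 / (2 × 39.5068)) = 2·arctan(0.27388) ≈ 30.6328°.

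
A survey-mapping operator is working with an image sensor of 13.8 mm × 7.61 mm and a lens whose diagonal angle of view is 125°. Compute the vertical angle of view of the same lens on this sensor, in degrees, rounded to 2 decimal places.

Sensor diagonal = √(13.8² + 7.61²) = √248.3521 ≈ 15.7592 mm.
From the diagonal AOV: f = 15.7592 / (2·tan(62.5°)) = 15.7592 / 3.84196 ≈ 4.1019 mm.
Vertical AOV = 2·arctan(7.61 / (2 × 4.1019)) = 2·arctan(0.92763) ≈ 85.6998°.

85.70°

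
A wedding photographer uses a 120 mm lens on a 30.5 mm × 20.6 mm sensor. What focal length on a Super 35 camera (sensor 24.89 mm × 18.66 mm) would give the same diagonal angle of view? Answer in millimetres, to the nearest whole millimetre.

101 mm

Sensor diagonal = √(30.5² + 20.6²) = √1354.6100 ≈ 36.8050 mm.
Sensor diagonal = √(24.89² + 18.66²) = √967.7077 ≈ 31.1080 mm.
Equal angle of view means equal diagonal/f ratio, so f₂ = f₁ · (diagonal₂/diagonal₁) = 120 × 31.1080/36.8050.
f₂ = 120 × 0.84521 ≈ 101.425 mm.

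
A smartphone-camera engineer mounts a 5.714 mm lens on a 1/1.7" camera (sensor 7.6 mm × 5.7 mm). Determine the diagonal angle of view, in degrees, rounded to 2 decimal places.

79.47°

Sensor diagonal = √(7.6² + 5.7²) = √90.2500 ≈ 9.5000 mm.
Angle of view α = 2·arctan(d/2f) with d = 9.5000 mm and f = 5.714 mm.
d/2f = 0.83129; arctan(0.83129) ≈ 39.7365°, so α ≈ 79.4729°.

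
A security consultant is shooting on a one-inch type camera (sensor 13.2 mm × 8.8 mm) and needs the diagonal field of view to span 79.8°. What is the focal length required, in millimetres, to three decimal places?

9.487 mm

Sensor diagonal = √(13.2² + 8.8²) = √251.6800 ≈ 15.8644 mm.
From α = 2·arctan(d/2f) we get f = d / (2·tan(α/2)).
With d = 15.8644 mm and α/2 = 39.9°, tan(α/2) ≈ 0.83613, so f ≈ 15.8644 / 1.67226 ≈ 9.4868 mm.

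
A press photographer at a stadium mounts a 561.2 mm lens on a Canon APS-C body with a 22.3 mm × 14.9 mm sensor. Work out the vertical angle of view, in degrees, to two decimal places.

1.52°

Angle of view α = 2·arctan(h/2f) with h = 14.9 mm and f = 561.2 mm.
h/2f = 0.01328; arctan(0.01328) ≈ 0.7606°, so α ≈ 1.5211°.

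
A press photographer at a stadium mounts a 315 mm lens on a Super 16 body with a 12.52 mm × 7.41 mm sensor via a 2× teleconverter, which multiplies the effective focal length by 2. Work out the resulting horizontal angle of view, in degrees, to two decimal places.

Effective focal length f = 315 × 2 = 630 mm.
α = 2·arctan(12.52 / (2 × 630)) = 2·arctan(0.00994) ≈ 1.1386°.

1.14°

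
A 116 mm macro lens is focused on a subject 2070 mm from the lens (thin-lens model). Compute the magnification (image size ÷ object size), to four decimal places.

Thin lens: 1/f = 1/dₒ + 1/dᵢ → 1/dᵢ = 1/116 − 1/2070 = 0.0081376 mm⁻¹, so dᵢ ≈ 122.8864 mm.
Magnification m = dᵢ/dₒ = 122.8864/2070 ≈ 0.05937.

0.0594×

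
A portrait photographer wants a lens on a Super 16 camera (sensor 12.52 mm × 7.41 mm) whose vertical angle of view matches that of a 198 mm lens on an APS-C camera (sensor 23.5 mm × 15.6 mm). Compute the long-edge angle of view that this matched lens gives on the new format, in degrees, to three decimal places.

7.616°

Equal vertical AOV ⇒ f₂ = f₁ · 7.41/15.6 = 198 × 0.47500 ≈ 94.0500 mm.
Long-edge AOV on the new format = 2·arctan(12.52 / (2 × 94.0500)) = 2·arctan(0.06656) ≈ 7.6160°.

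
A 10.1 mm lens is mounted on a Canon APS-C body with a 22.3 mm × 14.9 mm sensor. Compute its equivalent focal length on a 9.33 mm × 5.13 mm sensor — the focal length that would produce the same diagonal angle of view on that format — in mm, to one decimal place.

Sensor diagonal = √(22.3² + 14.9²) = √719.3000 ≈ 26.8198 mm.
Sensor diagonal = √(9.33² + 5.13²) = √113.3658 ≈ 10.6473 mm.
Equal angle of view means equal diagonal/f ratio, so f₂ = f₁ · (diagonal₂/diagonal₁) = 10.1 × 10.6473/26.8198.
f₂ = 10.1 × 0.39700 ≈ 4.010 mm.

4.0 mm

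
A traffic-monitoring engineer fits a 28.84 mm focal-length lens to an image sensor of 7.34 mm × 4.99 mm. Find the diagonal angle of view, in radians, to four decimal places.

Sensor diagonal = √(7.34² + 4.99²) = √78.7757 ≈ 8.8756 mm.
Angle of view α = 2·arctan(d/2f) with d = 8.8756 mm and f = 28.84 mm.
d/2f = 0.15388; arctan(0.15388) ≈ 0.1527 rad, so α ≈ 0.3054 rad.

0.3054 rad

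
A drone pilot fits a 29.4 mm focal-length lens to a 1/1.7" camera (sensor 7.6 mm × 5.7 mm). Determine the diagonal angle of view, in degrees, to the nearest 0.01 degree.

18.36°

Sensor diagonal = √(7.6² + 5.7²) = √90.2500 ≈ 9.5000 mm.
Angle of view α = 2·arctan(d/2f) with d = 9.5000 mm and f = 29.4 mm.
d/2f = 0.16156; arctan(0.16156) ≈ 9.1777°, so α ≈ 18.3553°.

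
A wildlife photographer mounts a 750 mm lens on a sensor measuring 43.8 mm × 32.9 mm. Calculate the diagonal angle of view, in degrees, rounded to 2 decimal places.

Sensor diagonal = √(43.8² + 32.9²) = √3000.8500 ≈ 54.7800 mm.
Angle of view α = 2·arctan(d/2f) with d = 54.7800 mm and f = 750 mm.
d/2f = 0.03652; arctan(0.03652) ≈ 2.0915°, so α ≈ 4.1830°.

4.18°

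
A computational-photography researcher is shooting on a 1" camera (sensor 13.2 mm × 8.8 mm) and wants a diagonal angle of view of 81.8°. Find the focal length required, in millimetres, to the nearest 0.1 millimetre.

Sensor diagonal = √(13.2² + 8.8²) = √251.6800 ≈ 15.8644 mm.
From α = 2·arctan(d/2f) we get f = d / (2·tan(α/2)).
With d = 15.8644 mm and α/2 = 40.9°, tan(α/2) ≈ 0.86623, so f ≈ 15.8644 / 1.73245 ≈ 9.1572 mm.

9.2 mm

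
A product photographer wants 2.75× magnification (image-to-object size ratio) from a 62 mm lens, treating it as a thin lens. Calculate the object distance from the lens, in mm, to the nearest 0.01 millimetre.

84.55 mm

With m = dᵢ/dₒ and 1/f = 1/dₒ + 1/dᵢ, substituting dᵢ = m·dₒ gives 1/f = (1 + 1/m)/dₒ, hence dₒ = f·(1 + 1/m).
dₒ = 62 × (1 + 1/2.75) = 62 × 1.36364 ≈ 84.545 mm.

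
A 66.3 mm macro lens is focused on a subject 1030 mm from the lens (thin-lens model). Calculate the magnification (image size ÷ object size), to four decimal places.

0.0688×

Thin lens: 1/f = 1/dₒ + 1/dᵢ → 1/dᵢ = 1/66.3 − 1/1030 = 0.0141121 mm⁻¹, so dᵢ ≈ 70.8613 mm.
Magnification m = dᵢ/dₒ = 70.8613/1030 ≈ 0.06880.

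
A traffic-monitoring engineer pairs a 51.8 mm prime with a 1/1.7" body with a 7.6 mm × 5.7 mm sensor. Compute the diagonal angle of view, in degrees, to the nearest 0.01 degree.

Sensor diagonal = √(7.6² + 5.7²) = √90.2500 ≈ 9.5000 mm.
Angle of view α = 2·arctan(d/2f) with d = 9.5000 mm and f = 51.8 mm.
d/2f = 0.09170; arctan(0.09170) ≈ 5.2393°, so α ≈ 10.4786°.

10.48°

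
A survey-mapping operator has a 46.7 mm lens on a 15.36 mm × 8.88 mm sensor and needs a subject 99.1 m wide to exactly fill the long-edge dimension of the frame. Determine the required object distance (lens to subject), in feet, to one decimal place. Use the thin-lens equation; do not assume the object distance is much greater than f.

W: 99.1 m = 99100 mm.
Magnification m = w/W = dᵢ/dₒ; combined with 1/f = 1/dₒ + 1/dᵢ this gives dₒ = f·(1 + W/w).
dₒ = 46.7 mm × (1 + 99100/15.36) = 46.7 × 6452.8229 ≈ 301346.830 mm = 301346.830/304.8 ft = 988.671 ft.

988.7 ft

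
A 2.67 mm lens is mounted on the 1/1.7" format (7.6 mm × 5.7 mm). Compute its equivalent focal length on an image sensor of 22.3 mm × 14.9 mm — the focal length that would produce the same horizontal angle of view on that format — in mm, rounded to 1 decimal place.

7.8 mm

Equal angle of view means equal width/f ratio, so f₂ = f₁ · (width₂/width₁) = 2.67 × 22.3/7.6.
f₂ = 2.67 × 2.93421 ≈ 7.834 mm.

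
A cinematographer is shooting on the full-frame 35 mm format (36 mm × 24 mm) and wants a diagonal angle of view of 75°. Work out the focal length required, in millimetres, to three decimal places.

Sensor diagonal = √(36² + 24²) = √1872.0000 ≈ 43.2666 mm.
From α = 2·arctan(d/2f) we get f = d / (2·tan(α/2)).
With d = 43.2666 mm and α/2 = 37.5°, tan(α/2) ≈ 0.76733, so f ≈ 43.2666 / 1.53465 ≈ 28.1931 mm.

28.193 mm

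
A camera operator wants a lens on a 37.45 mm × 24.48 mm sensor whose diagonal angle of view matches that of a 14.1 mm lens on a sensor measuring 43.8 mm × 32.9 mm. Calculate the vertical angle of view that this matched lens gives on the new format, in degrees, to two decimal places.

Sensor diagonal = √(43.8² + 32.9²) = √3000.8500 ≈ 54.7800 mm.
Sensor diagonal = √(37.45² + 24.48²) = √2001.7729 ≈ 44.7412 mm.
Equal diagonal AOV ⇒ f₂ = f₁ · 44.7412/54.7800 = 14.1 × 0.81674 ≈ 11.5161 mm.
Vertical AOV on the new format = 2·arctan(24.48 / (2 × 11.5161)) = 2·arctan(1.06286) ≈ 93.4909°.

93.49°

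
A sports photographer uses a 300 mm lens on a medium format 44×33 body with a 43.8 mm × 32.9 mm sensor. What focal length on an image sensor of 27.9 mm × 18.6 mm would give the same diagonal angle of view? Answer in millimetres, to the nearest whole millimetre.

184 mm

Sensor diagonal = √(43.8² + 32.9²) = √3000.8500 ≈ 54.7800 mm.
Sensor diagonal = √(27.9² + 18.6²) = √1124.3700 ≈ 33.5316 mm.
Equal angle of view means equal diagonal/f ratio, so f₂ = f₁ · (diagonal₂/diagonal₁) = 300 × 33.5316/54.7800.
f₂ = 300 × 0.61211 ≈ 183.634 mm.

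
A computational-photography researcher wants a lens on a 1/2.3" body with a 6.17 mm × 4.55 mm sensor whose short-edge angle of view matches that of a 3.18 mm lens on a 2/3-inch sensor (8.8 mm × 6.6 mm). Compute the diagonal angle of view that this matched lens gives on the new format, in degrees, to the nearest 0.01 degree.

Equal short-edge AOV ⇒ f₂ = f₁ · 4.55/6.6 = 3.18 × 0.68939 ≈ 2.1923 mm.
Sensor diagonal = √(6.17² + 4.55²) = √58.7714 ≈ 7.6663 mm.
Diagonal AOV on the new format = 2·arctan(7.6663 / (2 × 2.1923)) = 2·arctan(1.74847) ≈ 120.4671°.

120.47°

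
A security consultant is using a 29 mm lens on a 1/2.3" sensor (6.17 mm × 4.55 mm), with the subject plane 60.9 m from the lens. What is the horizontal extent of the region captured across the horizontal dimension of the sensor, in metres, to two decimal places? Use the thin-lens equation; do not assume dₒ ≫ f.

dₒ: 60.9 m = 60900 mm.
Similar triangles through the lens centre give W/dₒ = w/dᵢ; with 1/f = 1/dₒ + 1/dᵢ this gives W = w·(dₒ − f)/f.
W = 6.17 mm × (60900 − 29) / 29 = 6.17 × 2099.0000 ≈ 12950.830 mm = 12.9508 m.

12.95 m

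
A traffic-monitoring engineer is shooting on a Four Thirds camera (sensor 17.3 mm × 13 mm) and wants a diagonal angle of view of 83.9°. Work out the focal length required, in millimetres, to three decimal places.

12.038 mm

Sensor diagonal = √(17.3² + 13²) = √468.2900 ≈ 21.6400 mm.
From α = 2·arctan(d/2f) we get f = d / (2·tan(α/2)).
With d = 21.6400 mm and α/2 = 41.95°, tan(α/2) ≈ 0.89883, so f ≈ 21.6400 / 1.79765 ≈ 12.0379 mm.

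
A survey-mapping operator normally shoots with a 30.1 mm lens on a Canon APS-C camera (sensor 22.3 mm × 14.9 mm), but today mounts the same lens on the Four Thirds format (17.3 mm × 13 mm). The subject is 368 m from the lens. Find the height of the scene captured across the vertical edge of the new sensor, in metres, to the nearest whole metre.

159 m

The focal length stays 30.1 mm; the relevant sensor dimension is now h = 13 mm. Object distance dₒ = 368 m = 368000 mm.
Thin-lens field height W = h·(dₒ − f)/f = 13 × (368000 − 30.1)/30.1 ≈ 158923.877 mm = 158.924 m.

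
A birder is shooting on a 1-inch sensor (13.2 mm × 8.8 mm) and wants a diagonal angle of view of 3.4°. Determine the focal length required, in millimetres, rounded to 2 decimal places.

267.26 mm

Sensor diagonal = √(13.2² + 8.8²) = √251.6800 ≈ 15.8644 mm.
From α = 2·arctan(d/2f) we get f = d / (2·tan(α/2)).
With d = 15.8644 mm and α/2 = 1.7°, tan(α/2) ≈ 0.02968, so f ≈ 15.8644 / 0.05936 ≈ 267.2641 mm.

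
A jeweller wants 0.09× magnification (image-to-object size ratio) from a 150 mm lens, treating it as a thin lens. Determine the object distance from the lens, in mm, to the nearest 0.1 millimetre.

1816.7 mm

With m = dᵢ/dₒ and 1/f = 1/dₒ + 1/dᵢ, substituting dᵢ = m·dₒ gives 1/f = (1 + 1/m)/dₒ, hence dₒ = f·(1 + 1/m).
dₒ = 150 × (1 + 1/0.09) = 150 × 12.11111 ≈ 1816.667 mm.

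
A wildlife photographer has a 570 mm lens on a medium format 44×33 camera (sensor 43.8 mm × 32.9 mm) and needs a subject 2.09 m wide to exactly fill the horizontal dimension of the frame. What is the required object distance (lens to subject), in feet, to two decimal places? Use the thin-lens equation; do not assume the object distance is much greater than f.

W: 2.09 m = 2090 mm.
Magnification m = w/W = dᵢ/dₒ; combined with 1/f = 1/dₒ + 1/dᵢ this gives dₒ = f·(1 + W/w).
dₒ = 570 mm × (1 + 2090/43.8) = 570 × 48.7169 ≈ 27768.630 mm = 27768.630/304.8 ft = 91.1044 ft.

91.10 ft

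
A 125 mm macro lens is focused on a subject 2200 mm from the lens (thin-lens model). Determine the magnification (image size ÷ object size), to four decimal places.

Thin lens: 1/f = 1/dₒ + 1/dᵢ → 1/dᵢ = 1/125 − 1/2200 = 0.0075455 mm⁻¹, so dᵢ ≈ 132.5301 mm.
Magnification m = dᵢ/dₒ = 132.5301/2200 ≈ 0.06024.

0.0602×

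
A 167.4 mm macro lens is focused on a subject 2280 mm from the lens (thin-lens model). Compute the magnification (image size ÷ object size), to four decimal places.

0.0792×

Thin lens: 1/f = 1/dₒ + 1/dᵢ → 1/dᵢ = 1/167.4 − 1/2280 = 0.0055351 mm⁻¹, so dᵢ ≈ 180.6646 mm.
Magnification m = dᵢ/dₒ = 180.6646/2280 ≈ 0.07924.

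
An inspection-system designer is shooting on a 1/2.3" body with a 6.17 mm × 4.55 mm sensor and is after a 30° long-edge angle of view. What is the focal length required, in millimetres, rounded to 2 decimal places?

11.51 mm

From α = 2·arctan(w/2f) we get f = w / (2·tan(α/2)).
With w = 6.17 mm and α/2 = 15°, tan(α/2) ≈ 0.26795, so f ≈ 6.17 / 0.53590 ≈ 11.5134 mm.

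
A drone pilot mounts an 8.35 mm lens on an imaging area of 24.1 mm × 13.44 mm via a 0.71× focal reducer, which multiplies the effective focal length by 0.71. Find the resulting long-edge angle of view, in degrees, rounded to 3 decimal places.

127.606°

Effective focal length f = 8.35 × 0.71 = 5.9285 mm.
α = 2·arctan(24.1 / (2 × 5.9285)) = 2·arctan(2.03255) ≈ 127.6064°.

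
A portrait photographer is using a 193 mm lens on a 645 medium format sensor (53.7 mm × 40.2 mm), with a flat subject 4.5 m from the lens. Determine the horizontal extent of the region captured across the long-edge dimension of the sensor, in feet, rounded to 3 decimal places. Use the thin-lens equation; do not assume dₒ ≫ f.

dₒ: 4.5 m = 4500 mm.
Similar triangles through the lens centre give W/dₒ = w/dᵢ; with 1/f = 1/dₒ + 1/dᵢ this gives W = w·(dₒ − f)/f.
W = 53.7 mm × (4500 − 193) / 193 = 53.7 × 22.3161 ≈ 1198.373 mm = 1198.373/304.8 ft = 3.93167 ft.

3.932 ft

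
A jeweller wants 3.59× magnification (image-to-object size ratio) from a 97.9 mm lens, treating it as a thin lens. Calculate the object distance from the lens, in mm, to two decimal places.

With m = dᵢ/dₒ and 1/f = 1/dₒ + 1/dᵢ, substituting dᵢ = m·dₒ gives 1/f = (1 + 1/m)/dₒ, hence dₒ = f·(1 + 1/m).
dₒ = 97.9 × (1 + 1/3.59) = 97.9 × 1.27855 ≈ 125.170 mm.

125.17 mm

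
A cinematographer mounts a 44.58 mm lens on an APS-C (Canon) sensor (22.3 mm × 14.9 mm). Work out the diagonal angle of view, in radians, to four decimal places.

Sensor diagonal = √(22.3² + 14.9²) = √719.3000 ≈ 26.8198 mm.
Angle of view α = 2·arctan(d/2f) with d = 26.8198 mm and f = 44.58 mm.
d/2f = 0.30080; arctan(0.30080) ≈ 0.2922 rad, so α ≈ 0.5844 rad.

0.5844 rad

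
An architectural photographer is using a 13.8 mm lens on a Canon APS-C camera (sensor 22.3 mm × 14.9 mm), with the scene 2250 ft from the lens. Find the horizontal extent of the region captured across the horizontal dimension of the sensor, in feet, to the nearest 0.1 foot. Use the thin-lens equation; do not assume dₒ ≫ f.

3635.8 ft

dₒ: 2250 ft × 304.8 mm/ft = 685799.98 mm.
Similar triangles through the lens centre give W/dₒ = w/dᵢ; with 1/f = 1/dₒ + 1/dᵢ this gives W = w·(dₒ − f)/f.
W = 22.3 mm × (685800 − 13.8) / 13.8 = 22.3 × 49694.6506 ≈ 1108190.708 mm = 1108190.708/304.8 ft = 3635.8 ft.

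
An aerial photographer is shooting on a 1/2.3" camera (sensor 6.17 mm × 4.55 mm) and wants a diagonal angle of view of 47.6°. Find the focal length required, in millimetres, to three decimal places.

Sensor diagonal = √(6.17² + 4.55²) = √58.7714 ≈ 7.6663 mm.
From α = 2·arctan(d/2f) we get f = d / (2·tan(α/2)).
With d = 7.6663 mm and α/2 = 23.8°, tan(α/2) ≈ 0.44105, so f ≈ 7.6663 / 0.88211 ≈ 8.6909 mm.

8.691 mm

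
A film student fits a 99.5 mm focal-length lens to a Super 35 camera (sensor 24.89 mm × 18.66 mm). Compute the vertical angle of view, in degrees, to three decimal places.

Angle of view α = 2·arctan(h/2f) with h = 18.66 mm and f = 99.5 mm.
h/2f = 0.09377; arctan(0.09377) ≈ 5.3569°, so α ≈ 10.7138°.

10.714°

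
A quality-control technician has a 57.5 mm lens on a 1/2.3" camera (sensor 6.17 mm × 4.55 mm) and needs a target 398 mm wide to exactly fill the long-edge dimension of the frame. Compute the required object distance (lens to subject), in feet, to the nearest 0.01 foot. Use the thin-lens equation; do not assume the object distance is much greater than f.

12.36 ft

Magnification m = w/W = dᵢ/dₒ; combined with 1/f = 1/dₒ + 1/dᵢ this gives dₒ = f·(1 + W/w).
dₒ = 57.5 mm × (1 + 398/6.17) = 57.5 × 65.5057 ≈ 3766.576 mm = 3766.576/304.8 ft = 12.3575 ft.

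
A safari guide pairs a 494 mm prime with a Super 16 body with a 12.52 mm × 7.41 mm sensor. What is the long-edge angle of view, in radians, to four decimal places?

0.0253 rad

Angle of view α = 2·arctan(w/2f) with w = 12.52 mm and f = 494 mm.
w/2f = 0.01267; arctan(0.01267) ≈ 0.0127 rad, so α ≈ 0.0253 rad.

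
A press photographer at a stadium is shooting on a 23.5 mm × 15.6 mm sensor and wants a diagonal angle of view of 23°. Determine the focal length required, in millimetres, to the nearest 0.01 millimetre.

Sensor diagonal = √(23.5² + 15.6²) = √795.6100 ≈ 28.2066 mm.
From α = 2·arctan(d/2f) we get f = d / (2·tan(α/2)).
With d = 28.2066 mm and α/2 = 11.5°, tan(α/2) ≈ 0.20345, so f ≈ 28.2066 / 0.40690 ≈ 69.3198 mm.

69.32 mm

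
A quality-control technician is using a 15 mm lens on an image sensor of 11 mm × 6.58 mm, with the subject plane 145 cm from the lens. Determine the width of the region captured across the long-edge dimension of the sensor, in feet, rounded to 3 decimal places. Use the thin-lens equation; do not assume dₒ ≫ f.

3.453 ft

dₒ: 145 cm = 1450 mm.
Similar triangles through the lens centre give W/dₒ = w/dᵢ; with 1/f = 1/dₒ + 1/dᵢ this gives W = w·(dₒ − f)/f.
W = 11 mm × (1450 − 15) / 15 = 11 × 95.6667 ≈ 1052.333 mm = 1052.333/304.8 ft = 3.45254 ft.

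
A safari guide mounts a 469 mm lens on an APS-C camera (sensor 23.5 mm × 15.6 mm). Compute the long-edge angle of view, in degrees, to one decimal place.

2.9°

Angle of view α = 2·arctan(w/2f) with w = 23.5 mm and f = 469 mm.
w/2f = 0.02505; arctan(0.02505) ≈ 1.4351°, so α ≈ 2.8703°.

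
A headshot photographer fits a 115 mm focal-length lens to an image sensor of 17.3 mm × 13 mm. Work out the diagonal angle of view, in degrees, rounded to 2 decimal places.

10.75°

Sensor diagonal = √(17.3² + 13²) = √468.2900 ≈ 21.6400 mm.
Angle of view α = 2·arctan(d/2f) with d = 21.6400 mm and f = 115 mm.
d/2f = 0.09409; arctan(0.09409) ≈ 5.3750°, so α ≈ 10.7499°.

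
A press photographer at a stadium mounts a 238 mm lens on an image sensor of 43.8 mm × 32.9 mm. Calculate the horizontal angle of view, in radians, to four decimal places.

Angle of view α = 2·arctan(w/2f) with w = 43.8 mm and f = 238 mm.
w/2f = 0.09202; arctan(0.09202) ≈ 0.0918 rad, so α ≈ 0.1835 rad.

0.1835 rad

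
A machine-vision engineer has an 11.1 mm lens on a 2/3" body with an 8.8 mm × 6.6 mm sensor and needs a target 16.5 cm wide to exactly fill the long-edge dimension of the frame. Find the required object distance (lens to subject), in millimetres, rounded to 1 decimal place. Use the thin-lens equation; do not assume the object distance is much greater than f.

219.2 mm

W: 16.5 cm = 165 mm.
Magnification m = w/W = dᵢ/dₒ; combined with 1/f = 1/dₒ + 1/dᵢ this gives dₒ = f·(1 + W/w).
dₒ = 11.1 mm × (1 + 165/8.8) = 11.1 × 19.7500 ≈ 219.225 mm.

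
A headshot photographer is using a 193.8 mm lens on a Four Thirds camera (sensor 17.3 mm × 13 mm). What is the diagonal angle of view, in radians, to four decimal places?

Sensor diagonal = √(17.3² + 13²) = √468.2900 ≈ 21.6400 mm.
Angle of view α = 2·arctan(d/2f) with d = 21.6400 mm and f = 193.8 mm.
d/2f = 0.05583; arctan(0.05583) ≈ 0.0558 rad, so α ≈ 0.1115 rad.

0.1115 rad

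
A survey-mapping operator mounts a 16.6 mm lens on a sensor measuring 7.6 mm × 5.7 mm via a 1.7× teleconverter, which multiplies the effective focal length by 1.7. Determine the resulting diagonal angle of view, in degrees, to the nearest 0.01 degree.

19.11°

Effective focal length f = 16.6 × 1.7 = 28.22 mm.
Sensor diagonal = √(7.6² + 5.7²) = √90.2500 ≈ 9.5000 mm.
α = 2·arctan(9.500 / (2 × 28.22)) = 2·arctan(0.16832) ≈ 19.1090°.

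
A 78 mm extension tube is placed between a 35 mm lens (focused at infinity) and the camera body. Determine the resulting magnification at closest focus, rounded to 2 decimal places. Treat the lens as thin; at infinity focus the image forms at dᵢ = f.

2.23×

The tube moves the image plane from f to f + e, so dᵢ = 35 + 78 = 113 mm. Focus is achieved when 1/f = 1/dₒ + 1/dᵢ, giving dₒ = 1/(1/f − 1/(f+e)).
Magnification m = dᵢ/dₒ = (f+e)·(1/f − 1/(f+e)) = e/f = 78/35 ≈ 2.2286.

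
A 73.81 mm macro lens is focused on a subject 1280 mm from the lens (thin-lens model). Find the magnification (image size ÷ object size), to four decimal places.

0.0612×

Thin lens: 1/f = 1/dₒ + 1/dᵢ → 1/dᵢ = 1/73.81 − 1/1280 = 0.0127670 mm⁻¹, so dᵢ ≈ 78.3266 mm.
Magnification m = dᵢ/dₒ = 78.3266/1280 ≈ 0.06119.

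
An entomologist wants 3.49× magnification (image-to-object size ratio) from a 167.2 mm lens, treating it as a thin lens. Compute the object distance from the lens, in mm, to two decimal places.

215.11 mm

With m = dᵢ/dₒ and 1/f = 1/dₒ + 1/dᵢ, substituting dᵢ = m·dₒ gives 1/f = (1 + 1/m)/dₒ, hence dₒ = f·(1 + 1/m).
dₒ = 167.2 × (1 + 1/3.49) = 167.2 × 1.28653 ≈ 215.108 mm.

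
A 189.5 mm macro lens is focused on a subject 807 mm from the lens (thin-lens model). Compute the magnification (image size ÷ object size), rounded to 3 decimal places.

0.307×

Thin lens: 1/f = 1/dₒ + 1/dᵢ → 1/dᵢ = 1/189.5 − 1/807 = 0.0040379 mm⁻¹, so dᵢ ≈ 247.6543 mm.
Magnification m = dᵢ/dₒ = 247.6543/807 ≈ 0.30688.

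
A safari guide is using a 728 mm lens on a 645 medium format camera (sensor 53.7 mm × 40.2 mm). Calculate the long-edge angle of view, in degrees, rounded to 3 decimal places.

Angle of view α = 2·arctan(w/2f) with w = 53.7 mm and f = 728 mm.
w/2f = 0.03688; arctan(0.03688) ≈ 2.1122°, so α ≈ 4.2244°.

4.224°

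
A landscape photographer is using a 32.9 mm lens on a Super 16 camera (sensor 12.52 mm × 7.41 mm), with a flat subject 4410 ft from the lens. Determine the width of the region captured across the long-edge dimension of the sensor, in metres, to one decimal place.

511.5 m

dₒ: 4410 ft × 304.8 mm/ft = 1344167.96 mm.
Similar triangles through the lens centre give W/dₒ = w/dᵢ; with 1/f = 1/dₒ + 1/dᵢ this gives W = w·(dₒ − f)/f.
W = 12.52 mm × (1.34417e+06 − 32.9) / 32.9 = 12.52 × 40855.1689 ≈ 511506.715 mm = 511.507 m.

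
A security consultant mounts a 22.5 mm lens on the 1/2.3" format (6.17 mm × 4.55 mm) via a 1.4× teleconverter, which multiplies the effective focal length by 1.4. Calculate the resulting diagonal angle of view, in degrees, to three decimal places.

13.876°

Effective focal length f = 22.5 × 1.4 = 31.5 mm.
Sensor diagonal = √(6.17² + 4.55²) = √58.7714 ≈ 7.6663 mm.
α = 2·arctan(7.666 / (2 × 31.5)) = 2·arctan(0.12169) ≈ 13.8760°.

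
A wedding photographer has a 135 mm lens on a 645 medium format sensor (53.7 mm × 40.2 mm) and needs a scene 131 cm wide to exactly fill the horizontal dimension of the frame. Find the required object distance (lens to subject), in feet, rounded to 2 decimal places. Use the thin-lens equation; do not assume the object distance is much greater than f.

W: 131 cm = 1310 mm.
Magnification m = w/W = dᵢ/dₒ; combined with 1/f = 1/dₒ + 1/dᵢ this gives dₒ = f·(1 + W/w).
dₒ = 135 mm × (1 + 1310/53.7) = 135 × 25.3948 ≈ 3428.296 mm = 3428.296/304.8 ft = 11.2477 ft.

11.25 ft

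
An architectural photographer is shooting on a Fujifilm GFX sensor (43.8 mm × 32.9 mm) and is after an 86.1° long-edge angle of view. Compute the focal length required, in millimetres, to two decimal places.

23.44 mm

From α = 2·arctan(w/2f) we get f = w / (2·tan(α/2)).
With w = 43.8 mm and α/2 = 43.05°, tan(α/2) ≈ 0.93415, so f ≈ 43.8 / 1.86830 ≈ 23.4438 mm.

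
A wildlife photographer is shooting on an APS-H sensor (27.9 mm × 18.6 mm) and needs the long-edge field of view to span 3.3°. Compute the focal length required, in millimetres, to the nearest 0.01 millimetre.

484.28 mm

From α = 2·arctan(w/2f) we get f = w / (2·tan(α/2)).
With w = 27.9 mm and α/2 = 1.65°, tan(α/2) ≈ 0.02881, so f ≈ 27.9 / 0.05761 ≈ 484.2759 mm.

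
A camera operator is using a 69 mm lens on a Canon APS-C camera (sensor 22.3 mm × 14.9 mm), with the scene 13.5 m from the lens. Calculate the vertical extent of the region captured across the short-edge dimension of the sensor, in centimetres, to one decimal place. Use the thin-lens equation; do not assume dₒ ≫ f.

dₒ: 13.5 m = 13500 mm.
Similar triangles through the lens centre give W/dₒ = h/dᵢ; with 1/f = 1/dₒ + 1/dᵢ this gives W = h·(dₒ − f)/f.
W = 14.9 mm × (13500 − 69) / 69 = 14.9 × 194.6522 ≈ 2900.317 mm = 290.032 cm.

290.0 cm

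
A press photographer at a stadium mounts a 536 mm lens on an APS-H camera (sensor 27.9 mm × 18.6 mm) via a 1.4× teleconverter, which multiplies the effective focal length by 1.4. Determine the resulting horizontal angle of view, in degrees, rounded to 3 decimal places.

2.130°

Effective focal length f = 536 × 1.4 = 750.4 mm.
α = 2·arctan(27.9 / (2 × 750.4)) = 2·arctan(0.01859) ≈ 2.1300°.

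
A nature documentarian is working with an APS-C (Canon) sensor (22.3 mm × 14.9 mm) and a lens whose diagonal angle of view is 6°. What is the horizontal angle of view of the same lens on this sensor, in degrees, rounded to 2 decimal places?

Sensor diagonal = √(22.3² + 14.9²) = √719.3000 ≈ 26.8198 mm.
From the diagonal AOV: f = 26.8198 / (2·tan(3°)) = 26.8198 / 0.10482 ≈ 255.8758 mm.
Horizontal AOV = 2·arctan(22.3 / (2 × 255.8758)) = 2·arctan(0.04358) ≈ 4.9903°.

4.99°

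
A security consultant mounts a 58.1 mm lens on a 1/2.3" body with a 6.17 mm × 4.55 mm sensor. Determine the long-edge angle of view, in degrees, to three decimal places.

Angle of view α = 2·arctan(w/2f) with w = 6.17 mm and f = 58.1 mm.
w/2f = 0.05310; arctan(0.05310) ≈ 3.0394°, so α ≈ 6.0789°.

6.079°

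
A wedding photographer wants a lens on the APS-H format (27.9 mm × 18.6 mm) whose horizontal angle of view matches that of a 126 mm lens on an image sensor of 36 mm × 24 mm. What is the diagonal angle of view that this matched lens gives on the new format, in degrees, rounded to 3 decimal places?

Equal horizontal AOV ⇒ f₂ = f₁ · 27.9/36 = 126 × 0.77500 ≈ 97.6500 mm.
Sensor diagonal = √(27.9² + 18.6²) = √1124.3700 ≈ 33.5316 mm.
Diagonal AOV on the new format = 2·arctan(33.5316 / (2 × 97.6500)) = 2·arctan(0.17169) ≈ 19.4846°.

19.485°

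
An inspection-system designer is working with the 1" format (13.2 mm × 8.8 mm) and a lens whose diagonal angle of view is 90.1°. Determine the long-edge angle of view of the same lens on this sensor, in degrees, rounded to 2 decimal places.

Sensor diagonal = √(13.2² + 8.8²) = √251.6800 ≈ 15.8644 mm.
From the diagonal AOV: f = 15.8644 / (2·tan(45.05°)) = 15.8644 / 2.00349 ≈ 7.9184 mm.
Long-edge AOV = 2·arctan(13.2 / (2 × 7.9184)) = 2·arctan(0.83350) ≈ 79.6227°.

79.62°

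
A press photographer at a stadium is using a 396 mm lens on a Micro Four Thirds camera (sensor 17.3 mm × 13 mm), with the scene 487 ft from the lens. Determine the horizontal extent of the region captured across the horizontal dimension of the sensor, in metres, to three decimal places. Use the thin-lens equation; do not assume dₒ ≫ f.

dₒ: 487 ft × 304.8 mm/ft = 148437.60 mm.
Similar triangles through the lens centre give W/dₒ = w/dᵢ; with 1/f = 1/dₒ + 1/dᵢ this gives W = w·(dₒ − f)/f.
W = 17.3 mm × (148438 − 396) / 396 = 17.3 × 373.8424 ≈ 6467.474 mm = 6.46747 m.

6.467 m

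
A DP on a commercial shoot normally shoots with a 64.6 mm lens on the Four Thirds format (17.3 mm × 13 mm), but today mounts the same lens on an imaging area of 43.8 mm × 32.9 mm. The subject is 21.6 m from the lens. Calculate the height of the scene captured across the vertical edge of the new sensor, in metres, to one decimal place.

The focal length stays 64.6 mm; the relevant sensor dimension is now h = 32.9 mm. Object distance dₒ = 21.6 m = 21600 mm.
Thin-lens field height W = h·(dₒ − f)/f = 32.9 × (21600 − 64.6)/64.6 ≈ 10967.719 mm = 10.9677 m.

11.0 m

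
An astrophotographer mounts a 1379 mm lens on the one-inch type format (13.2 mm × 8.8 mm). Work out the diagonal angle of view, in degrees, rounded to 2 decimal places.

0.66°

Sensor diagonal = √(13.2² + 8.8²) = √251.6800 ≈ 15.8644 mm.
Angle of view α = 2·arctan(d/2f) with d = 15.8644 mm and f = 1379 mm.
d/2f = 0.00575; arctan(0.00575) ≈ 0.3296°, so α ≈ 0.6591°.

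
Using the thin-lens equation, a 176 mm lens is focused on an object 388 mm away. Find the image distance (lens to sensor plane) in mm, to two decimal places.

322.11 mm

1/dᵢ = 1/f − 1/dₒ = 1/176 − 1/388 = 0.0031045 mm⁻¹.
dᵢ = 1/0.0031045 ≈ 322.1132 mm.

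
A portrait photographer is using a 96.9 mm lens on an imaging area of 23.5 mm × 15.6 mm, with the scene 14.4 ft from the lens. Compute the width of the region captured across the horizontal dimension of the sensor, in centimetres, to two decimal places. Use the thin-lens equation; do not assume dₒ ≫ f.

104.09 cm

dₒ: 14.4 ft × 304.8 mm/ft = 4389.12 mm.
Similar triangles through the lens centre give W/dₒ = w/dᵢ; with 1/f = 1/dₒ + 1/dᵢ this gives W = w·(dₒ − f)/f.
W = 23.5 mm × (4389.12 − 96.9) / 96.9 = 23.5 × 44.2954 ≈ 1040.941 mm = 104.094 cm.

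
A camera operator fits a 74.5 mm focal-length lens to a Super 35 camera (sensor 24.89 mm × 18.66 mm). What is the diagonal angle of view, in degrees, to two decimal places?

23.59°

Sensor diagonal = √(24.89² + 18.66²) = √967.7077 ≈ 31.1080 mm.
Angle of view α = 2·arctan(d/2f) with d = 31.1080 mm and f = 74.5 mm.
d/2f = 0.20878; arctan(0.20878) ≈ 11.7927°, so α ≈ 23.5855°.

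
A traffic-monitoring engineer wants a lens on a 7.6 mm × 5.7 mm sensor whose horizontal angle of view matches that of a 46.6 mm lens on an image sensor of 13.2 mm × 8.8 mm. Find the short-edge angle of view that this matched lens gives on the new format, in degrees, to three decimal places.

12.127°

Equal horizontal AOV ⇒ f₂ = f₁ · 7.6/13.2 = 46.6 × 0.57576 ≈ 26.8303 mm.
Short-edge AOV on the new format = 2·arctan(5.7 / (2 × 26.8303)) = 2·arctan(0.10622) ≈ 12.1268°.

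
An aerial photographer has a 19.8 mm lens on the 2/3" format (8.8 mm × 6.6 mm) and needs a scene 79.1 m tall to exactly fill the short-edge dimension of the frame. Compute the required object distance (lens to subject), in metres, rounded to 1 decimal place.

W: 79.1 m = 79100 mm.
Magnification m = h/W = dᵢ/dₒ; combined with 1/f = 1/dₒ + 1/dᵢ this gives dₒ = f·(1 + W/h).
dₒ = 19.8 mm × (1 + 79100/6.6) = 19.8 × 11985.8485 ≈ 237319.800 mm = 237.32 m.

237.3 m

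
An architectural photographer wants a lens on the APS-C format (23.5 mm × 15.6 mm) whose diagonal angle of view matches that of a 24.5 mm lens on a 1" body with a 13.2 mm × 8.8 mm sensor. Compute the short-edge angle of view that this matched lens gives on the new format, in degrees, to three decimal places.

20.304°

Sensor diagonal = √(13.2² + 8.8²) = √251.6800 ≈ 15.8644 mm.
Sensor diagonal = √(23.5² + 15.6²) = √795.6100 ≈ 28.2066 mm.
Equal diagonal AOV ⇒ f₂ = f₁ · 28.2066/15.8644 = 24.5 × 1.77798 ≈ 43.5604 mm.
Short-edge AOV on the new format = 2·arctan(15.6 / (2 × 43.5604)) = 2·arctan(0.17906) ≈ 20.3038°.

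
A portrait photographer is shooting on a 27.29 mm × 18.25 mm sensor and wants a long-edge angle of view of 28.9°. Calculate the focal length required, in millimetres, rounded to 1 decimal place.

From α = 2·arctan(w/2f) we get f = w / (2·tan(α/2)).
With w = 27.29 mm and α/2 = 14.45°, tan(α/2) ≈ 0.25769, so f ≈ 27.29 / 0.51537 ≈ 52.9519 mm.

53.0 mm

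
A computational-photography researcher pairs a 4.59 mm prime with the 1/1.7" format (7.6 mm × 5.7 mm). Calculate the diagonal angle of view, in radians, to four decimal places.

1.6051 rad

Sensor diagonal = √(7.6² + 5.7²) = √90.2500 ≈ 9.5000 mm.
Angle of view α = 2·arctan(d/2f) with d = 9.5000 mm and f = 4.59 mm.
d/2f = 1.03486; arctan(1.03486) ≈ 0.8025 rad, so α ≈ 1.6051 rad.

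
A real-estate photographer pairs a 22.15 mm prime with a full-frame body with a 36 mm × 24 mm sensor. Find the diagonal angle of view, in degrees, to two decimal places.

Sensor diagonal = √(36² + 24²) = √1872.0000 ≈ 43.2666 mm.
Angle of view α = 2·arctan(d/2f) with d = 43.2666 mm and f = 22.15 mm.
d/2f = 0.97667; arctan(0.97667) ≈ 44.3239°, so α ≈ 88.6478°.

88.65°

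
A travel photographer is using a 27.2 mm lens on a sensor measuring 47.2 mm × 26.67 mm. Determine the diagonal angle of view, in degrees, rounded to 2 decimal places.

Sensor diagonal = √(47.2² + 26.67²) = √2939.1289 ≈ 54.2137 mm.
Angle of view α = 2·arctan(d/2f) with d = 54.2137 mm and f = 27.2 mm.
d/2f = 0.99658; arctan(0.99658) ≈ 44.9017°, so α ≈ 89.8035°.

89.80°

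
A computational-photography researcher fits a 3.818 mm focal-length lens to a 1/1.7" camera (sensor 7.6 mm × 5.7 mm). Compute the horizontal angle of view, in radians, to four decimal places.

1.5661 rad

Angle of view α = 2·arctan(w/2f) with w = 7.6 mm and f = 3.818 mm.
w/2f = 0.99529; arctan(0.99529) ≈ 0.7830 rad, so α ≈ 1.5661 rad.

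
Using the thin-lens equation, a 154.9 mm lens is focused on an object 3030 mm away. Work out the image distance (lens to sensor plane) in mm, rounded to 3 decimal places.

163.245 mm

1/dᵢ = 1/f − 1/dₒ = 1/154.9 − 1/3030 = 0.0061257 mm⁻¹.
dᵢ = 1/0.0061257 ≈ 163.2455 mm.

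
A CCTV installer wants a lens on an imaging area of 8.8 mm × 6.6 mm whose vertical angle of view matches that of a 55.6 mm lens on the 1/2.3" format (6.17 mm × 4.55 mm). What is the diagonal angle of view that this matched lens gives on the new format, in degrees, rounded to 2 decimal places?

Equal vertical AOV ⇒ f₂ = f₁ · 6.6/4.55 = 55.6 × 1.45055 ≈ 80.6505 mm.
Sensor diagonal = √(8.8² + 6.6²) = √121.0000 ≈ 11.0000 mm.
Diagonal AOV on the new format = 2·arctan(11.0000 / (2 × 80.6505)) = 2·arctan(0.06820) ≈ 7.8025°.

7.80°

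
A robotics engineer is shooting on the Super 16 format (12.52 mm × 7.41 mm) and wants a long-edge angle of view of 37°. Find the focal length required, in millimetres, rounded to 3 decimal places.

From α = 2·arctan(w/2f) we get f = w / (2·tan(α/2)).
With w = 12.52 mm and α/2 = 18.5°, tan(α/2) ≈ 0.33460, so f ≈ 12.52 / 0.66919 ≈ 18.7092 mm.

18.709 mm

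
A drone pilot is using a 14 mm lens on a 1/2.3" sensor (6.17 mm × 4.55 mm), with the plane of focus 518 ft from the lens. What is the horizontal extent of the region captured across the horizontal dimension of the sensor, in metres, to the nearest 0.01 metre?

dₒ: 518 ft × 304.8 mm/ft = 157886.39 mm.
Similar triangles through the lens centre give W/dₒ = w/dᵢ; with 1/f = 1/dₒ + 1/dᵢ this gives W = w·(dₒ − f)/f.
W = 6.17 mm × (157886 − 14) / 14 = 6.17 × 11276.5996 ≈ 69576.620 mm = 69.5766 m.

69.58 m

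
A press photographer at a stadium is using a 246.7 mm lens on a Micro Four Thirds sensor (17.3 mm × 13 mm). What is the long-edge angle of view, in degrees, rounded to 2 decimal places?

Angle of view α = 2·arctan(w/2f) with w = 17.3 mm and f = 246.7 mm.
w/2f = 0.03506; arctan(0.03506) ≈ 2.0081°, so α ≈ 4.0163°.

4.02°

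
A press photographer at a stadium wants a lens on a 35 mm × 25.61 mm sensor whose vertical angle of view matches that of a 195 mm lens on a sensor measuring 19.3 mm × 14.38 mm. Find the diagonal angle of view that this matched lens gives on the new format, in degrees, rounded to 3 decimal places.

7.146°

Equal vertical AOV ⇒ f₂ = f₁ · 25.61/14.38 = 195 × 1.78095 ≈ 347.2844 mm.
Sensor diagonal = √(35² + 25.61²) = √1880.8721 ≈ 43.3690 mm.
Diagonal AOV on the new format = 2·arctan(43.3690 / (2 × 347.2844)) = 2·arctan(0.06244) ≈ 7.1458°.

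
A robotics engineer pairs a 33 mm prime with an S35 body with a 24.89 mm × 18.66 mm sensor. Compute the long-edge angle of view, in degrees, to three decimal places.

41.325°

Angle of view α = 2·arctan(w/2f) with w = 24.89 mm and f = 33 mm.
w/2f = 0.37712; arctan(0.37712) ≈ 20.6625°, so α ≈ 41.3250°.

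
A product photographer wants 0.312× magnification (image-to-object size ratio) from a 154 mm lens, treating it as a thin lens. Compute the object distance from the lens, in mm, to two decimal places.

647.59 mm

With m = dᵢ/dₒ and 1/f = 1/dₒ + 1/dᵢ, substituting dᵢ = m·dₒ gives 1/f = (1 + 1/m)/dₒ, hence dₒ = f·(1 + 1/m).
dₒ = 154 × (1 + 1/0.312) = 154 × 4.20513 ≈ 647.590 mm.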